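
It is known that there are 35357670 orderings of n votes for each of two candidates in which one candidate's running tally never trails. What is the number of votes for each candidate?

Such ballot sequences with n votes each are counted by C_n. The Catalan number equal to 35357670 is C_16.

16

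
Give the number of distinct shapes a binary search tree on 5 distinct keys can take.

42

Binary trees (left/right distinguished) on n nodes are counted by C_n; here n = 5.
C_5 = 42.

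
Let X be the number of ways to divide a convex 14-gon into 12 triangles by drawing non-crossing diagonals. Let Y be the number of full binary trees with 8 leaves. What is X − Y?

Triangulations of a convex m-gon are counted by C_{m−2}; with m = 14 this is C_12. So X = C_12 = 208012.
A full binary tree with L leaves has L−1 internal nodes and is counted by C_{L−1}; L = 8 gives C_7. So Y = C_7 = 429.
X − Y = 208012 − 429 = 207583.

207583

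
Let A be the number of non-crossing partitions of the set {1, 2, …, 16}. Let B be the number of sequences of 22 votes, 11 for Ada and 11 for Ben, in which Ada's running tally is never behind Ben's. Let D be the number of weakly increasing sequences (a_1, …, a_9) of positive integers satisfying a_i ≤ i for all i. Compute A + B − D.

35411594

Non-crossing partitions of an n-element set are counted by C_n; here n = 16. So A = C_16 = 35357670.
Ballot sequences with n votes each where one side never trails are Dyck words, counted by C_n; here n = 11. So B = C_11 = 58786.
Such sub-staircase sequences of length n are counted by C_n; here n = 9. So D = C_9 = 4862.
A + B − D = 35357670 + 58786 − 4862 = 35411594.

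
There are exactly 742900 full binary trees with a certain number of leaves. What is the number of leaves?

14

Full binary trees with L leaves are counted by C_{L−1}, and C_13 = 742900.
So the index is 13, and the number of leaves is 13 + 1 = 14.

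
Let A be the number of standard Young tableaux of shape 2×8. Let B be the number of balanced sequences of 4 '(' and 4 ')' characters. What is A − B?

1416

Standard Young tableaux of shape 2×n are counted by C_n; here n = 8. So A = C_8 = 1430.
With 4 pairs the number of balanced bracket strings is the Catalan number C_4. So B = C_4 = 14.
A − B = 1430 − 14 = 1416.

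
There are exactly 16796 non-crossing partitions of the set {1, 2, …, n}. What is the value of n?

10

Non-crossing partitions of [n] are counted by C_n; 16796 = C_10.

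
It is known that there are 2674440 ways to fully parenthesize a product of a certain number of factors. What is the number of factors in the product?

Parenthesizations of m factors are counted by C_{m−1}. Since C_14 = 2674440, the index is 14.
So the index is 14, and the number of factors is 14 + 1 = 15.

15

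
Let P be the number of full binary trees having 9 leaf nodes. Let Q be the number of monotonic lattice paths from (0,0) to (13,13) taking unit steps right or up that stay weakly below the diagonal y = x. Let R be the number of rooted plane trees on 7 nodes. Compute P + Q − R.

A full binary tree with L leaves has L−1 internal nodes and is counted by C_{L−1}; L = 9 gives C_8. So P = C_8 = 1430.
Sub-diagonal monotone paths from (0,0) to (13,13) biject with Dyck paths of semilength 13, giving C_13. So Q = C_13 = 742900.
Rooted ordered (plane) trees on m nodes have m−1 edges and are counted by C_{m−1}; m = 7 gives C_6. So R = C_6 = 132.
P + Q − R = 1430 + 742900 − 132 = 744198.

744198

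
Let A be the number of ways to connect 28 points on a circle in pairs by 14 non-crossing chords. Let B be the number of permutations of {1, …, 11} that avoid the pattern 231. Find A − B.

2615654

Pairing 28 circle points by 14 non-crossing chords gives C_14 matchings. So A = C_14 = 2674440.
Permutations of [n] avoiding any single length-3 pattern are counted by C_n; here n = 11. So B = C_11 = 58786.
A − B = 2674440 − 58786 = 2615654.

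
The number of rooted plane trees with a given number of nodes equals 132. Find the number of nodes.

Rooted ordered trees on m nodes are counted by C_{m−1}. The Catalan number equal to 132 is C_6.
So the index is 6, and the number of nodes is 6 + 1 = 7.

7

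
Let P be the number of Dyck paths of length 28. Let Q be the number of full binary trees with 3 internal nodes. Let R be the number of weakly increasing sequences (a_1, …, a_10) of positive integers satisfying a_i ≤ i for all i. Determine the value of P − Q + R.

Paths of 14 up- and 14 down-steps that never dip below the axis are Dyck paths; their count is C_14. So P = C_14 = 2674440.
The number of full binary trees on 3 internal nodes is the Catalan number C_3. So Q = C_3 = 5.
Weakly increasing sequences with a_i ≤ i biject with Dyck paths of semilength 10, so there are C_10. So R = C_10 = 16796.
P − Q + R = 2674440 − 5 + 16796 = 2691231.

2691231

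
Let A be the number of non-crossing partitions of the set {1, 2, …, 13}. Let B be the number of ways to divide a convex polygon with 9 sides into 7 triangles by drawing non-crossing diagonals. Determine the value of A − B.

Non-crossing partitions of an n-element set are counted by C_n; here n = 13. So A = C_13 = 742900.
Triangulations of a convex m-gon are counted by C_{m−2}; with m = 9 this is C_7. So B = C_7 = 429.
A − B = 742900 − 429 = 742471.

742471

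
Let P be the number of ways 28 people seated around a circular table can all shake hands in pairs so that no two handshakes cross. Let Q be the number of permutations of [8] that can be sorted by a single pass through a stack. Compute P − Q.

With 28 = 2·14 people, non-crossing handshake pairings are non-crossing perfect matchings on a circle, counted by C_14. So P = C_14 = 2674440.
Stack-sortable permutations are exactly the 231-avoiding ones, counted by C_n; here n = 8. So Q = C_8 = 1430.
P − Q = 2674440 − 1430 = 2673010.

2673010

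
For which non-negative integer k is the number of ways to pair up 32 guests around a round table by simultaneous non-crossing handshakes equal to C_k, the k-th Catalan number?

Non-crossing handshake pairings of 2n people are counted by C_n; 32 people gives n = 16.

16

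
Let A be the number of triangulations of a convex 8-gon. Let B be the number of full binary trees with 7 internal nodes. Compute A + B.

Triangulations of a convex m-gon are counted by C_{m−2}; with m = 8 this is C_6. So A = C_6 = 132.
The number of full binary trees on 7 internal nodes is the Catalan number C_7. So B = C_7 = 429.
A + B = 132 + 429 = 561.

561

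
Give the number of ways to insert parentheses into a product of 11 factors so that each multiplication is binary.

Bracketing 11 factors into binary products is counted by C_{11−1} = C_10.
C_10 = C_9 · 2(2·9+1)/(9+2) = 4862 · 38/11 = 16796.

16796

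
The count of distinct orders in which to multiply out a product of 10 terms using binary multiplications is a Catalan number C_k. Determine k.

9

Bracketing 10 factors into binary products is counted by C_{10−1} = C_9.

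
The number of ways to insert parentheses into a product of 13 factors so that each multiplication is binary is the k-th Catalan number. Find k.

Parenthesizations of m factors correspond to full binary trees with m leaves, counted by C_{m−1}; m = 13 gives C_12.

12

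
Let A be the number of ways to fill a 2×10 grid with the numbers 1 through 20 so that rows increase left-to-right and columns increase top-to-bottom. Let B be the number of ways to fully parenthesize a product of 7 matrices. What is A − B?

By the hook-length formula (or a Dyck-path bijection), SYT of shape 2×10 number C_10. So A = C_10 = 16796.
Ways to associate a product of 7 factors correspond to binary trees on 7 leaves, so the count is C_6. So B = C_6 = 132.
A − B = 16796 − 132 = 16664.

16664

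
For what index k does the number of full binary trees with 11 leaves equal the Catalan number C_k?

Full binary trees with 11 leaves have 11−1 = 10 internal nodes, so there are C_10 of them.

10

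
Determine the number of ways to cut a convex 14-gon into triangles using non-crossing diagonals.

208012

The number of triangulations of a 14-gon is the Catalan number C_12 (index = sides − 2).
C_12 = C(24,12)/13 = 2704156/13 = 208012.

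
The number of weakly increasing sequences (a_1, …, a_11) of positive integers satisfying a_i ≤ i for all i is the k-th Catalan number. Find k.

Weakly increasing sequences with a_i ≤ i biject with Dyck paths of semilength 11, so there are C_11.

11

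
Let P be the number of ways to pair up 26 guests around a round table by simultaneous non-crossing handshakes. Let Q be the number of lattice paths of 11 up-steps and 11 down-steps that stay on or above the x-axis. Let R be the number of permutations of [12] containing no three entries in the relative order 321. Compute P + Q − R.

With 26 = 2·13 people, non-crossing handshake pairings are non-crossing perfect matchings on a circle, counted by C_13. So P = C_13 = 742900.
Dyck paths of semilength n (length 2n) are counted by C_n; here n = 11. So Q = C_11 = 58786.
For any fixed pattern of length 3, the pattern-avoiding permutations of [12] number C_12. So R = C_12 = 208012.
P + Q − R = 742900 + 58786 − 208012 = 593674.

593674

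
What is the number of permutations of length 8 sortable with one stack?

1430

By Knuth's characterisation, the stack-sortable permutations of length 8 are the 231-avoiders, numbering C_8.
C_8 = C(16,8)/9 = 12870/9 = 1430.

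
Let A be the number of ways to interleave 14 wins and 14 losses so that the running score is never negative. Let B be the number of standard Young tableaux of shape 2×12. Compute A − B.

2466428

Ballot sequences with n votes each where one side never trails are Dyck words, counted by C_n; here n = 14. So A = C_14 = 2674440.
By the hook-length formula (or a Dyck-path bijection), SYT of shape 2×12 number C_12. So B = C_12 = 208012.
A − B = 2674440 − 208012 = 2466428.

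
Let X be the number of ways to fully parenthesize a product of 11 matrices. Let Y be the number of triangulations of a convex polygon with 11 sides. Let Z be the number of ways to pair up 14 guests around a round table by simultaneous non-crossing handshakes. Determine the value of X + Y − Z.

Parenthesizations of m factors correspond to full binary trees with m leaves, counted by C_{m−1}; m = 11 gives C_10. So X = C_10 = 16796.
Triangulations of a convex m-gon are counted by C_{m−2}; with m = 11 this is C_9. So Y = C_9 = 4862.
Non-crossing handshake pairings of 2n people are counted by C_n; 14 people gives n = 7. So Z = C_7 = 429.
X + Y − Z = 16796 + 4862 − 429 = 21229.

21229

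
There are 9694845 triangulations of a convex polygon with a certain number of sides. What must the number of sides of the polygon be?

Triangulations of a convex m-gon are counted by C_{m−2}, and C_15 = 9694845.
So m − 2 = 15, giving m = 17 sides.

17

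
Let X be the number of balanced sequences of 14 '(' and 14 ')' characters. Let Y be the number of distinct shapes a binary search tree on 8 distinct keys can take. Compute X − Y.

With 14 pairs the number of balanced bracket strings is the Catalan number C_14. So X = C_14 = 2674440.
There are C_n binary search tree shapes on n keys; with n = 8 that is C_8. So Y = C_8 = 1430.
X − Y = 2674440 − 1430 = 2673010.

2673010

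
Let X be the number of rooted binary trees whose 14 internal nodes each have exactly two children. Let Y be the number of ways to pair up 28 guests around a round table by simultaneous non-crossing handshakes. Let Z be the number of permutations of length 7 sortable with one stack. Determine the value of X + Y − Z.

Full binary trees with n internal nodes are counted by C_n; here n = 14. So X = C_14 = 2674440.
With 28 = 2·14 people, non-crossing handshake pairings are non-crossing perfect matchings on a circle, counted by C_14. So Y = C_14 = 2674440.
Stack-sortable permutations are exactly the 231-avoiding ones, counted by C_n; here n = 7. So Z = C_7 = 429.
X + Y − Z = 2674440 + 2674440 − 429 = 5348451.

5348451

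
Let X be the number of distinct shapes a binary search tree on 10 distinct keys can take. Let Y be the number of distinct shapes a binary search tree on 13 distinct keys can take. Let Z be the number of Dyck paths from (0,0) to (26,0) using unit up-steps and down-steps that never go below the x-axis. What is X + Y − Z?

Binary trees (left/right distinguished) on n nodes are counted by C_n; here n = 10. So X = C_10 = 16796.
Binary trees (left/right distinguished) on n nodes are counted by C_n; here n = 13. So Y = C_13 = 742900.
Paths of 13 up- and 13 down-steps that never dip below the axis are Dyck paths; their count is C_13. So Z = C_13 = 742900.
X + Y − Z = 16796 + 742900 − 742900 = 16796.

16796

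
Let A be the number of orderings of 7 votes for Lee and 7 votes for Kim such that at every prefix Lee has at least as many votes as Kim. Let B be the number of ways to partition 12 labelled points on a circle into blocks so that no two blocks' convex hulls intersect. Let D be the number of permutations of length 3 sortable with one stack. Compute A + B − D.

Ballot sequences with n votes each where one side never trails are Dyck words, counted by C_n; here n = 7. So A = C_7 = 429.
The non-crossing partitions of [12] form a lattice of size C_12. So B = C_12 = 208012.
By Knuth's characterisation, the stack-sortable permutations of length 3 are the 231-avoiders, numbering C_3. So D = C_3 = 5.
A + B − D = 429 + 208012 − 5 = 208436.

208436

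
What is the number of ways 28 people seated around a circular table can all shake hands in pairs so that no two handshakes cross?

2674440

Non-crossing handshake pairings of 2n people are counted by C_n; 28 people gives n = 14.
C_14 = C(28,14)/15 = 40116600/15 = 2674440.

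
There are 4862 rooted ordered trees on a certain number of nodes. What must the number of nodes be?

Rooted ordered trees on m nodes are counted by C_{m−1}. The Catalan number equal to 4862 is C_9.
So the index is 9, and the number of nodes is 9 + 1 = 10.

10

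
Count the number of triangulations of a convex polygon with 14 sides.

Triangulations of a convex m-gon are counted by C_{m−2}; with m = 14 this is C_12.
C_12 = 208012.

208012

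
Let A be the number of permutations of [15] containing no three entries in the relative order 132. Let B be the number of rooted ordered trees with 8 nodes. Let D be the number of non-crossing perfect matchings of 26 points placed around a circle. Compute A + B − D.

For any fixed pattern of length 3, the pattern-avoiding permutations of [15] number C_15. So A = C_15 = 9694845.
Rooted ordered (plane) trees on m nodes have m−1 edges and are counted by C_{m−1}; m = 8 gives C_7. So B = C_7 = 429.
Non-crossing perfect matchings of 2n points on a circle are counted by C_n; with 26 points, n = 13. So D = C_13 = 742900.
A + B − D = 9694845 + 429 − 742900 = 8952374.

8952374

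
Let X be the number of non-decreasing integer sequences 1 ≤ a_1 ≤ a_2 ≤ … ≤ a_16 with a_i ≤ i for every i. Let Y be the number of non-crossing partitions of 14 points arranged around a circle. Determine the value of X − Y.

32683230

Weakly increasing sequences with a_i ≤ i biject with Dyck paths of semilength 16, so there are C_16. So X = C_16 = 35357670.
The non-crossing partitions of [14] form a lattice of size C_14. So Y = C_14 = 2674440.
X − Y = 35357670 − 2674440 = 32683230.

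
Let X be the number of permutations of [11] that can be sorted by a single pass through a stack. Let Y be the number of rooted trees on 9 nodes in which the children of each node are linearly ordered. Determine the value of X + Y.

By Knuth's characterisation, the stack-sortable permutations of length 11 are the 231-avoiders, numbering C_11. So X = C_11 = 58786.
Rooted ordered (plane) trees on m nodes have m−1 edges and are counted by C_{m−1}; m = 9 gives C_8. So Y = C_8 = 1430.
X + Y = 58786 + 1430 = 60216.

60216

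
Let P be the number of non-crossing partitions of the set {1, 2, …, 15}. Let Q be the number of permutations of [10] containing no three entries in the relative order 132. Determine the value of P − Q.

9678049

The non-crossing partitions of [15] form a lattice of size C_15. So P = C_15 = 9694845.
Permutations of [n] avoiding any single length-3 pattern are counted by C_n; here n = 10. So Q = C_10 = 16796.
P − Q = 9694845 − 16796 = 9678049.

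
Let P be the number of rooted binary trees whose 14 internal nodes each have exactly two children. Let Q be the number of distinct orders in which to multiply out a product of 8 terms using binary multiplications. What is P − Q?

2674011

Full binary trees with n internal nodes are counted by C_n; here n = 14. So P = C_14 = 2674440.
Bracketing 8 factors into binary products is counted by C_{8−1} = C_7. So Q = C_7 = 429.
P − Q = 2674440 − 429 = 2674011.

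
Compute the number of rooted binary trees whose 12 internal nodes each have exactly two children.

208012

Full binary trees with n internal nodes are counted by C_n; here n = 12.
C_12 = 208012.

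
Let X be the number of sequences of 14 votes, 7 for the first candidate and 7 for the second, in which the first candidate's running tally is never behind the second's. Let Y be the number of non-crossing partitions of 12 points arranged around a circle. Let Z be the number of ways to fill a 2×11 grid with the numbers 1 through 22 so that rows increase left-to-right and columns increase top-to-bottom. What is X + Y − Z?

149655

Ballot sequences with n votes each where one side never trails are Dyck words, counted by C_n; here n = 7. So X = C_7 = 429.
The non-crossing partitions of [12] form a lattice of size C_12. So Y = C_12 = 208012.
By the hook-length formula (or a Dyck-path bijection), SYT of shape 2×11 number C_11. So Z = C_11 = 58786.
X + Y − Z = 429 + 208012 − 58786 = 149655.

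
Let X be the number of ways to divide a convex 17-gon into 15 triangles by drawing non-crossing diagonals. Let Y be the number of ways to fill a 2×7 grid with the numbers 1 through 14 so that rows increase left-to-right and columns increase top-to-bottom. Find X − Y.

The number of triangulations of a 17-gon is the Catalan number C_15 (index = sides − 2). So X = C_15 = 9694845.
Standard Young tableaux of shape 2×n are counted by C_n; here n = 7. So Y = C_7 = 429.
X − Y = 9694845 − 429 = 9694416.

9694416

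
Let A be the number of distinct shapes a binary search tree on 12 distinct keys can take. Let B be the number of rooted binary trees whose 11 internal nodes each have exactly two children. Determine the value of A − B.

149226

There are C_n binary search tree shapes on n keys; with n = 12 that is C_12. So A = C_12 = 208012.
The number of full binary trees on 11 internal nodes is the Catalan number C_11. So B = C_11 = 58786.
A − B = 208012 − 58786 = 149226.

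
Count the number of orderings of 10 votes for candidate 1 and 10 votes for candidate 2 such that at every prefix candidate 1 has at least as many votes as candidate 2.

Ballot sequences with n votes each where one side never trails are Dyck words, counted by C_n; here n = 10.
C_10 = C(20,10)/11 = 184756/11 = 16796.

16796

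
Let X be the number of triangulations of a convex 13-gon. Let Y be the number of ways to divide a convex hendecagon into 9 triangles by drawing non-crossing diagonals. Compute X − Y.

A convex 13-gon is triangulated into 11 triangles, and the number of such triangulations is the Catalan number C_{13−2} = C_11. So X = C_11 = 58786.
The number of triangulations of an 11-gon is the Catalan number C_9 (index = sides − 2). So Y = C_9 = 4862.
X − Y = 58786 − 4862 = 53924.

53924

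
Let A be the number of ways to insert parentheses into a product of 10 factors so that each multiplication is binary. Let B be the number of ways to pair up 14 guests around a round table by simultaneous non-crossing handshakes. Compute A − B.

4433

Parenthesizations of m factors correspond to full binary trees with m leaves, counted by C_{m−1}; m = 10 gives C_9. So A = C_9 = 4862.
Non-crossing handshake pairings of 2n people are counted by C_n; 14 people gives n = 7. So B = C_7 = 429.
A − B = 4862 − 429 = 4433.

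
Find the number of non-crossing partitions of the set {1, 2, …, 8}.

Non-crossing partitions of an n-element set are counted by C_n; here n = 8.
C_8 = C(16,8)/9 = 12870/9 = 1430.

1430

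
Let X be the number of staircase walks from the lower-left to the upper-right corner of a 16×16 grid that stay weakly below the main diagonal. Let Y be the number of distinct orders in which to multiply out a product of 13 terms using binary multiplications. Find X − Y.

35149658

Sub-diagonal monotone paths from (0,0) to (16,16) biject with Dyck paths of semilength 16, giving C_16. So X = C_16 = 35357670.
Ways to associate a product of 13 factors correspond to binary trees on 13 leaves, so the count is C_12. So Y = C_12 = 208012.
X − Y = 35357670 − 208012 = 35149658.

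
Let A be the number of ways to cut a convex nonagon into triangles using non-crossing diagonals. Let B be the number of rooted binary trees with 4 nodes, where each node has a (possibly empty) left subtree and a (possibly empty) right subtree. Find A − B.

415

Triangulations of a convex m-gon are counted by C_{m−2}; with m = 9 this is C_7. So A = C_7 = 429.
Binary trees (left/right distinguished) on n nodes are counted by C_n; here n = 4. So B = C_4 = 14.
A − B = 429 − 14 = 415.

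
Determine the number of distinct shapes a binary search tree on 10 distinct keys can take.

Binary trees (left/right distinguished) on n nodes are counted by C_n; here n = 10.
C_10 = C(20,10)/11 = 184756/11 = 16796.

16796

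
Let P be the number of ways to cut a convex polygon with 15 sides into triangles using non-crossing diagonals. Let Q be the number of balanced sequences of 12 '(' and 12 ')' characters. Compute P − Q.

534888

Triangulations of a convex m-gon are counted by C_{m−2}; with m = 15 this is C_13. So P = C_13 = 742900.
A balanced arrangement of 12 bracket pairs is a Dyck word of semilength 12, so the count is C_12. So Q = C_12 = 208012.
P − Q = 742900 − 208012 = 534888.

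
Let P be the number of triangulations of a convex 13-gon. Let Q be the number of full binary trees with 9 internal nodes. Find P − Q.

A convex 13-gon is triangulated into 11 triangles, and the number of such triangulations is the Catalan number C_{13−2} = C_11. So P = C_11 = 58786.
The number of full binary trees on 9 internal nodes is the Catalan number C_9. So Q = C_9 = 4862.
P − Q = 58786 − 4862 = 53924.

53924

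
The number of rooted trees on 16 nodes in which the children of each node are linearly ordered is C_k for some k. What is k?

15

Rooted ordered (plane) trees on m nodes have m−1 edges and are counted by C_{m−1}; m = 16 gives C_15.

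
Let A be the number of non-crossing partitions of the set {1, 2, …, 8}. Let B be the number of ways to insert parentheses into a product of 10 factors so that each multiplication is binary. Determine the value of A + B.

6292

Non-crossing partitions of an n-element set are counted by C_n; here n = 8. So A = C_8 = 1430.
Ways to associate a product of 10 factors correspond to binary trees on 10 leaves, so the count is C_9. So B = C_9 = 4862.
A + B = 1430 + 4862 = 6292.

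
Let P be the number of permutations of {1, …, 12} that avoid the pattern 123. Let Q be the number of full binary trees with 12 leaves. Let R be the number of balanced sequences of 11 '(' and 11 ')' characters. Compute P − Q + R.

Permutations of [n] avoiding any single length-3 pattern are counted by C_n; here n = 12. So P = C_12 = 208012.
A full binary tree with L leaves has L−1 internal nodes and is counted by C_{L−1}; L = 12 gives C_11. So Q = C_11 = 58786.
Balanced strings of n pairs of brackets are counted by C_n; here n = 11. So R = C_11 = 58786.
P − Q + R = 208012 − 58786 + 58786 = 208012.

208012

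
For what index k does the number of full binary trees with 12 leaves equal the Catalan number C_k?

A full binary tree with L leaves has L−1 internal nodes and is counted by C_{L−1}; L = 12 gives C_11.

11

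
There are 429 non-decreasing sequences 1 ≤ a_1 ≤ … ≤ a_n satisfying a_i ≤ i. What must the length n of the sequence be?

7

Such sub-staircase sequences of length n are counted by C_n. The Catalan number equal to 429 is C_7.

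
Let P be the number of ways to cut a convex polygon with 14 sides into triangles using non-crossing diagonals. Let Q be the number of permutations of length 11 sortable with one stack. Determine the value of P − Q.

A convex 14-gon is triangulated into 12 triangles, and the number of such triangulations is the Catalan number C_{14−2} = C_12. So P = C_12 = 208012.
Stack-sortable permutations are exactly the 231-avoiding ones, counted by C_n; here n = 11. So Q = C_11 = 58786.
P − Q = 208012 − 58786 = 149226.

149226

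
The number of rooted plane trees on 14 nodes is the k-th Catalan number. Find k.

13

Rooted ordered (plane) trees on m nodes have m−1 edges and are counted by C_{m−1}; m = 14 gives C_13.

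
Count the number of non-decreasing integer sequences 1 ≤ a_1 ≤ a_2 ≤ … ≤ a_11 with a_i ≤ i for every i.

Such sub-staircase sequences of length n are counted by C_n; here n = 11.
C_11 = C(22,11)/12 = 705432/12 = 58786.

58786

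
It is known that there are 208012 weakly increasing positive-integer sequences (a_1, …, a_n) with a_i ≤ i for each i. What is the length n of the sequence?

12

Such sub-staircase sequences of length n are counted by C_n. The Catalan number equal to 208012 is C_12.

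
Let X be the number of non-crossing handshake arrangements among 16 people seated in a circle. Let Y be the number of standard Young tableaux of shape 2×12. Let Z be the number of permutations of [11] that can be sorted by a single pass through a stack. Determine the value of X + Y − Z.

150656

With 16 = 2·8 people, non-crossing handshake pairings are non-crossing perfect matchings on a circle, counted by C_8. So X = C_8 = 1430.
Standard Young tableaux of shape 2×n are counted by C_n; here n = 12. So Y = C_12 = 208012.
By Knuth's characterisation, the stack-sortable permutations of length 11 are the 231-avoiders, numbering C_11. So Z = C_11 = 58786.
X + Y − Z = 1430 + 208012 − 58786 = 150656.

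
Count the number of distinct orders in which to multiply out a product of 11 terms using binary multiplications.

16796

Bracketing 11 factors into binary products is counted by C_{11−1} = C_10.
C_10 = C(20,10)/11 = 184756/11 = 16796.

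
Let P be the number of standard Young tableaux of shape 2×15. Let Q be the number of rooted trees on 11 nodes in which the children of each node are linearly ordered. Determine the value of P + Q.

9711641

Standard Young tableaux of shape 2×n are counted by C_n; here n = 15. So P = C_15 = 9694845.
Rooted ordered (plane) trees on m nodes have m−1 edges and are counted by C_{m−1}; m = 11 gives C_10. So Q = C_10 = 16796.
P + Q = 9694845 + 16796 = 9711641.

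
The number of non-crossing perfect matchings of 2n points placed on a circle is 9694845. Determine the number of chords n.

Non-crossing pairings of 2n points on a circle are counted by C_n; 9694845 = C_15.

15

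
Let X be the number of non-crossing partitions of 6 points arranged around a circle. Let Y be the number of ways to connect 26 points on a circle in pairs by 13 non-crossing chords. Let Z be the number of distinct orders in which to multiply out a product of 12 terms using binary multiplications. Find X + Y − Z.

684246

The non-crossing partitions of [6] form a lattice of size C_6. So X = C_6 = 132.
Pairing 26 circle points by 13 non-crossing chords gives C_13 matchings. So Y = C_13 = 742900.
Ways to associate a product of 12 factors correspond to binary trees on 12 leaves, so the count is C_11. So Z = C_11 = 58786.
X + Y − Z = 132 + 742900 − 58786 = 684246.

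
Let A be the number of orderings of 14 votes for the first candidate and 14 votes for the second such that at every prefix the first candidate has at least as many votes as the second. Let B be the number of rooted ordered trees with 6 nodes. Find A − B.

2674398

Ballot sequences with n votes each where one side never trails are Dyck words, counted by C_n; here n = 14. So A = C_14 = 2674440.
A rooted plane tree on 6 nodes has 5 edges, and such trees are counted by C_5. So B = C_5 = 42.
A − B = 2674440 − 42 = 2674398.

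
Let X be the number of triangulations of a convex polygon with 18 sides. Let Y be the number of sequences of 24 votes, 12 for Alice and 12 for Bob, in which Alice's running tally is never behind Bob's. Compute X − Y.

The number of triangulations of an 18-gon is the Catalan number C_16 (index = sides − 2). So X = C_16 = 35357670.
Ballot sequences with n votes each where one side never trails are Dyck words, counted by C_n; here n = 12. So Y = C_12 = 208012.
X − Y = 35357670 − 208012 = 35149658.

35149658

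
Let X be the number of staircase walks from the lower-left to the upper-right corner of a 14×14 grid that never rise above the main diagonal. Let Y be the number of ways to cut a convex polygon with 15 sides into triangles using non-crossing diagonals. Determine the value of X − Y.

1931540

Sub-diagonal monotone paths from (0,0) to (14,14) biject with Dyck paths of semilength 14, giving C_14. So X = C_14 = 2674440.
The number of triangulations of a 15-gon is the Catalan number C_13 (index = sides − 2). So Y = C_13 = 742900.
X − Y = 2674440 − 742900 = 1931540.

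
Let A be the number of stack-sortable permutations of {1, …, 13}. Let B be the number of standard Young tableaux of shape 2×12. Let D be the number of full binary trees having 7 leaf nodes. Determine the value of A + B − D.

Stack-sortable permutations are exactly the 231-avoiding ones, counted by C_n; here n = 13. So A = C_13 = 742900.
Standard Young tableaux of shape 2×n are counted by C_n; here n = 12. So B = C_12 = 208012.
Full binary trees with 7 leaves have 7−1 = 6 internal nodes, so there are C_6 of them. So D = C_6 = 132.
A + B − D = 742900 + 208012 − 132 = 950780.

950780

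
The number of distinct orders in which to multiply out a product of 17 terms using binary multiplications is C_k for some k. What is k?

16

Ways to associate a product of 17 factors correspond to binary trees on 17 leaves, so the count is C_16.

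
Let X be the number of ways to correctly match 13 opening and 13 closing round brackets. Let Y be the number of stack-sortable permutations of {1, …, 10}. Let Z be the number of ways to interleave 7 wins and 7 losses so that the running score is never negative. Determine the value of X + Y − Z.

A balanced arrangement of 13 bracket pairs is a Dyck word of semilength 13, so the count is C_13. So X = C_13 = 742900.
By Knuth's characterisation, the stack-sortable permutations of length 10 are the 231-avoiders, numbering C_10. So Y = C_10 = 16796.
Ballot sequences with n votes each where one side never trails are Dyck words, counted by C_n; here n = 7. So Z = C_7 = 429.
X + Y − Z = 742900 + 16796 − 429 = 759267.

759267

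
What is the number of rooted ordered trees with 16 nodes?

Rooted ordered (plane) trees on m nodes have m−1 edges and are counted by C_{m−1}; m = 16 gives C_15.
C_15 = C(30,15)/16 = 155117520/16 = 9694845.

9694845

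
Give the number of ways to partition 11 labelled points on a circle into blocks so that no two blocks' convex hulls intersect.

Non-crossing partitions of an n-element set are counted by C_n; here n = 11.
C_11 = C(22,11)/12 = 705432/12 = 58786.

58786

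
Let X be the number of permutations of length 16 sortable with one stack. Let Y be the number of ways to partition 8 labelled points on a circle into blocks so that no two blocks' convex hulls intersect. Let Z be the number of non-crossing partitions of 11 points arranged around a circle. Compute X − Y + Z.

Stack-sortable permutations are exactly the 231-avoiding ones, counted by C_n; here n = 16. So X = C_16 = 35357670.
Non-crossing partitions of an n-element set are counted by C_n; here n = 8. So Y = C_8 = 1430.
Non-crossing partitions of an n-element set are counted by C_n; here n = 11. So Z = C_11 = 58786.
X − Y + Z = 35357670 − 1430 + 58786 = 35415026.

35415026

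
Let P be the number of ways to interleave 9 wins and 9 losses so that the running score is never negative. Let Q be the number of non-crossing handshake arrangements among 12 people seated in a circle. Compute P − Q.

Ballot sequences with n votes each where one side never trails are Dyck words, counted by C_n; here n = 9. So P = C_9 = 4862.
Non-crossing handshake pairings of 2n people are counted by C_n; 12 people gives n = 6. So Q = C_6 = 132.
P − Q = 4862 − 132 = 4730.

4730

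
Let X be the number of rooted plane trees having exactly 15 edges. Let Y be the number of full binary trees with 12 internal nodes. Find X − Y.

9486833

A rooted plane tree with 15 edges has 16 nodes, and the count is C_15. So X = C_15 = 9694845.
The number of full binary trees on 12 internal nodes is the Catalan number C_12. So Y = C_12 = 208012.
X − Y = 9694845 − 208012 = 9486833.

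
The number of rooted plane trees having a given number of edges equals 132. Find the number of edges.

Rooted ordered trees with n edges are counted by C_n, and C_6 = 132.

6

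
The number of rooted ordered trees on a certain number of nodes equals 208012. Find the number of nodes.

Rooted ordered trees on m nodes are counted by C_{m−1}. Since C_12 = 208012, the index is 12.
So the index is 12, and the number of nodes is 12 + 1 = 13.

13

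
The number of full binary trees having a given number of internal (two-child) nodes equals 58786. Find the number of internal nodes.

11

Full binary trees with n internal nodes are counted by C_n. Since C_11 = 58786, the index is 11.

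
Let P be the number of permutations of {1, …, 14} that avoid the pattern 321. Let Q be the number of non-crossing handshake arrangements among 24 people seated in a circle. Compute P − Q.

2466428

Permutations of [n] avoiding any single length-3 pattern are counted by C_n; here n = 14. So P = C_14 = 2674440.
Non-crossing handshake pairings of 2n people are counted by C_n; 24 people gives n = 12. So Q = C_12 = 208012.
P − Q = 2674440 − 208012 = 2466428.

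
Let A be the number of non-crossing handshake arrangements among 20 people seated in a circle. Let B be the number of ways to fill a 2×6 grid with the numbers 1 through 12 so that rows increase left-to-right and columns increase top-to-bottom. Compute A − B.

With 20 = 2·10 people, non-crossing handshake pairings are non-crossing perfect matchings on a circle, counted by C_10. So A = C_10 = 16796.
Standard Young tableaux of shape 2×n are counted by C_n; here n = 6. So B = C_6 = 132.
A − B = 16796 − 132 = 16664.

16664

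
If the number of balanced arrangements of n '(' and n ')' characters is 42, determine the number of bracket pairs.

5

Balanced strings of n bracket-pairs are counted by C_n. The Catalan number equal to 42 is C_5.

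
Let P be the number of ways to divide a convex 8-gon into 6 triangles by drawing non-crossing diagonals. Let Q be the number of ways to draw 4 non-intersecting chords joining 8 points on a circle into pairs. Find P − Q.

118

The number of triangulations of an 8-gon is the Catalan number C_6 (index = sides − 2). So P = C_6 = 132.
Non-crossing perfect matchings of 2n points on a circle are counted by C_n; with 8 points, n = 4. So Q = C_4 = 14.
P − Q = 132 − 14 = 118.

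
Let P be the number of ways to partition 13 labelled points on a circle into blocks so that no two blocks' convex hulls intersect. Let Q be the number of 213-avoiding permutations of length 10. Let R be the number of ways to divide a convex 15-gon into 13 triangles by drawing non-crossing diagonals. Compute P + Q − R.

16796

Non-crossing partitions of an n-element set are counted by C_n; here n = 13. So P = C_13 = 742900.
For any fixed pattern of length 3, the pattern-avoiding permutations of [10] number C_10. So Q = C_10 = 16796.
The number of triangulations of a 15-gon is the Catalan number C_13 (index = sides − 2). So R = C_13 = 742900.
P + Q − R = 742900 + 16796 − 742900 = 16796.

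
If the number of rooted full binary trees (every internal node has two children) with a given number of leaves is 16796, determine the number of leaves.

Full binary trees with L leaves are counted by C_{L−1}, and C_10 = 16796.
So the index is 10, and the number of leaves is 10 + 1 = 11.

11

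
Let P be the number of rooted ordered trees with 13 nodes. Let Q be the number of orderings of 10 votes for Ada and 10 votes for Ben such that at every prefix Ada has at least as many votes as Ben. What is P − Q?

191216

Rooted ordered (plane) trees on m nodes have m−1 edges and are counted by C_{m−1}; m = 13 gives C_12. So P = C_12 = 208012.
Reading a vote for the leader as '(' and for the other as ')' turns such a sequence into a balanced string of 10 pairs, so the count is C_10. So Q = C_10 = 16796.
P − Q = 208012 − 16796 = 191216.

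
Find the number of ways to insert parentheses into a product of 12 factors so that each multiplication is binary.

Ways to associate a product of 12 factors correspond to binary trees on 12 leaves, so the count is C_11.
C_11 = 58786.

58786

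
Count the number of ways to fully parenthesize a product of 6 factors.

Parenthesizations of m factors correspond to full binary trees with m leaves, counted by C_{m−1}; m = 6 gives C_5.
C_5 = C_4 · 2(2·4+1)/(4+2) = 14 · 18/6 = 42.

42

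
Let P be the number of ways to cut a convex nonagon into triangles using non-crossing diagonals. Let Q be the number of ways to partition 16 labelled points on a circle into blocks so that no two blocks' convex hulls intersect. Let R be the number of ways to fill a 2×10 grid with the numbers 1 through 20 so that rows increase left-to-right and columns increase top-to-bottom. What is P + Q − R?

35341303

A convex 9-gon is triangulated into 7 triangles, and the number of such triangulations is the Catalan number C_{9−2} = C_7. So P = C_7 = 429.
The non-crossing partitions of [16] form a lattice of size C_16. So Q = C_16 = 35357670.
By the hook-length formula (or a Dyck-path bijection), SYT of shape 2×10 number C_10. So R = C_10 = 16796.
P + Q − R = 429 + 35357670 − 16796 = 35341303.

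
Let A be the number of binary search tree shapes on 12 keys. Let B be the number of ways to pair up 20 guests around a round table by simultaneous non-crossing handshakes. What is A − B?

There are C_n binary search tree shapes on n keys; with n = 12 that is C_12. So A = C_12 = 208012.
With 20 = 2·10 people, non-crossing handshake pairings are non-crossing perfect matchings on a circle, counted by C_10. So B = C_10 = 16796.
A − B = 208012 − 16796 = 191216.

191216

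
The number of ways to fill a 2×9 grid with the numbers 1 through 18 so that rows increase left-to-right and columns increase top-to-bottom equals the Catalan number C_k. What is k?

9

Standard Young tableaux of shape 2×n are counted by C_n; here n = 9.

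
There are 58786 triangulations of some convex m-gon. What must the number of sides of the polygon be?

Triangulations of a convex m-gon are counted by C_{m−2}; 58786 = C_11.
So m − 2 = 11, giving m = 13 sides.

13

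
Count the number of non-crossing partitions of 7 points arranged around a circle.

429

Non-crossing partitions of an n-element set are counted by C_n; here n = 7.
C_7 = 429.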